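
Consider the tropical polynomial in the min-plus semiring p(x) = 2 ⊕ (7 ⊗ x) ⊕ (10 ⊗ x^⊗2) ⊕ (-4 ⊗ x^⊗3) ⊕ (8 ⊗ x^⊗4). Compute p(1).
p(1) = -1

A tropical monomial a ⊗ x^⊗i evaluates to a + i · x. Evaluating each term at x = 1:
  Term 0 contributes 2 + 0 · 1 = 2
  Term 1 contributes 7 + 1 · 1 = 8
  Term 2 contributes 10 + 2 · 1 = 12
  Term 3 contributes -4 + 3 · 1 = -1
  Term 4 contributes 8 + 4 · 1 = 12
p(1) = ⊕ of these = min[2, 8, 12, -1, 12] = -1.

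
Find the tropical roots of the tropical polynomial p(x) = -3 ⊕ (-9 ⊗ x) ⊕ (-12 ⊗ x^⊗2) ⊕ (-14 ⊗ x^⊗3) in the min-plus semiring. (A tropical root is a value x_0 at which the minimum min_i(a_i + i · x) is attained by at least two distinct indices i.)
Roots: {2, 3, 6}

Each tropical root is a break point of the lower envelope of the lines y = a_i + i · x (there are 4 lines, with slopes 0, 1, ..., 3). Only the lines that attain the minimum somewhere contribute to roots; other lines are dominated. Here the surviving (envelope) indices are i = 3, i = 2, i = 1, i = 0.
Intersections between consecutive envelope lines give the roots: for adjacent envelope indices i < j the intersection is x = (a_i − a_j) / (j − i). Reading off the sorted break points: {2, 3, 6}.
Verification: at each break x_0, at least two indices attain the minimum of min_i(a_i + i · x_0).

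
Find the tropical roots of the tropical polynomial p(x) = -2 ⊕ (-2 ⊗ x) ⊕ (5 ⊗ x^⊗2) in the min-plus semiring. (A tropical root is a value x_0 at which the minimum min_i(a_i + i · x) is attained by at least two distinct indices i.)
Roots: {-7, 0}

Each tropical root is a break point of the lower envelope of the lines y = a_i + i · x (there are 3 lines, with slopes 0, 1, ..., 2). Only the lines that attain the minimum somewhere contribute to roots; other lines are dominated. Here the surviving (envelope) indices are i = 2, i = 1, i = 0.
Intersections between consecutive envelope lines give the roots: for adjacent envelope indices i < j the intersection is x = (a_i − a_j) / (j − i). Reading off the sorted break points: {-7, 0}.
Verification: at each break x_0, at least two indices attain the minimum of min_i(a_i + i · x_0).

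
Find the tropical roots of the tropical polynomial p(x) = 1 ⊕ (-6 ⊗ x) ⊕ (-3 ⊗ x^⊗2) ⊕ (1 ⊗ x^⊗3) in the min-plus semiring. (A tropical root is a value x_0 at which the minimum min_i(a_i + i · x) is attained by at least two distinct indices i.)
Roots: {-4, -3, 7}

Each tropical root is a break point of the lower envelope of the lines y = a_i + i · x (there are 4 lines, with slopes 0, 1, ..., 3). Only the lines that attain the minimum somewhere contribute to roots; other lines are dominated. Here the surviving (envelope) indices are i = 3, i = 2, i = 1, i = 0.
Intersections between consecutive envelope lines give the roots: for adjacent envelope indices i < j the intersection is x = (a_i − a_j) / (j − i). Reading off the sorted break points: {-4, -3, 7}.
Verification: at each break x_0, at least two indices attain the minimum of min_i(a_i + i · x_0).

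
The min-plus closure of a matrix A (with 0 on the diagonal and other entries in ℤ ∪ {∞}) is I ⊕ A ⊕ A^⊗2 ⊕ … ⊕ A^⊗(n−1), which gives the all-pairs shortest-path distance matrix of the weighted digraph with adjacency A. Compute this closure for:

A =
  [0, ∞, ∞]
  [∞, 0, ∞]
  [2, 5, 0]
Closure =
  [0, ∞, ∞]
  [∞, 0, ∞]
  [2, 5, 0]

This is the Floyd-Warshall all-pairs shortest-path computation. For each intermediate vertex k = 0, 1, …, 2, update dist[i][j] ← min(dist[i][j], dist[i][k] + dist[k][j]). The final matrix gives, for each (i, j), the minimum total weight of any directed path from i to j (possibly empty when i = j).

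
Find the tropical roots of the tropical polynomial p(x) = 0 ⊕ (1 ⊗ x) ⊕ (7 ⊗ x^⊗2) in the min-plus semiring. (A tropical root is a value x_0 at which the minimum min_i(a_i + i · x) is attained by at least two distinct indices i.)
Roots: {-6, -1}

Each tropical root is a break point of the lower envelope of the lines y = a_i + i · x (there are 3 lines, with slopes 0, 1, ..., 2). Only the lines that attain the minimum somewhere contribute to roots; other lines are dominated. Here the surviving (envelope) indices are i = 2, i = 1, i = 0.
Intersections between consecutive envelope lines give the roots: for adjacent envelope indices i < j the intersection is x = (a_i − a_j) / (j − i). Reading off the sorted break points: {-6, -1}.
Verification: at each break x_0, at least two indices attain the minimum of min_i(a_i + i · x_0).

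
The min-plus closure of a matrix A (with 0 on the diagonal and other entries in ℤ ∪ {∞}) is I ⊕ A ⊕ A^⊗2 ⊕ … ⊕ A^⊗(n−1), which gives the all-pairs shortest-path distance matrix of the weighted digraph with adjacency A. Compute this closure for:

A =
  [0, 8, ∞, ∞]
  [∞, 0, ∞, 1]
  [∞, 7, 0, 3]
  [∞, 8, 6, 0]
Closure =
  [0, 8, 15, 9]
  [∞, 0, 7, 1]
  [∞, 7, 0, 3]
  [∞, 8, 6, 0]

This is the Floyd-Warshall all-pairs shortest-path computation. For each intermediate vertex k = 0, 1, …, 3, update dist[i][j] ← min(dist[i][j], dist[i][k] + dist[k][j]). The final matrix gives, for each (i, j), the minimum total weight of any directed path from i to j (possibly empty when i = j).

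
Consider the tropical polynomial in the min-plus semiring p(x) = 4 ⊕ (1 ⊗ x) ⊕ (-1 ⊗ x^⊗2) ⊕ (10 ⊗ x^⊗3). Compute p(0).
p(0) = -1

A tropical monomial a ⊗ x^⊗i evaluates to a + i · x. Evaluating each term at x = 0:
  Term 0 contributes 4 + 0 · 0 = 4
  Term 1 contributes 1 + 1 · 0 = 1
  Term 2 contributes -1 + 2 · 0 = -1
  Term 3 contributes 10 + 3 · 0 = 10
p(0) = ⊕ of these = min[4, 1, -1, 10] = -1.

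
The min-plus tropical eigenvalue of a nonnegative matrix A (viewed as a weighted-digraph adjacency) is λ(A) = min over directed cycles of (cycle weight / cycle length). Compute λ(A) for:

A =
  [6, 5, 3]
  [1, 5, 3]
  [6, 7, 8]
λ(A) = 3

Enumerate directed cycles and compute their means (weight / length). Sample:
  cycle 0 → 0: weight = 6, length = 1, mean = 6/1 ≈ 6.000
  cycle 1 → 1: weight = 5, length = 1, mean = 5/1 ≈ 5.000
  cycle 2 → 2: weight = 8, length = 1, mean = 8/1 ≈ 8.000
  cycle 0 → 1 → 0: weight = 6, length = 2, mean = 6/2 ≈ 3.000
  cycle 0 → 2 → 0: weight = 9, length = 2, mean = 9/2 ≈ 4.500
  cycle 1 → 0 → 1: weight = 6, length = 2, mean = 6/2 ≈ 3.000
Minimum mean = 3.000, attained e.g. along the cycle 0 → 1 → 0 with weight 6 and length 2. So λ(A) = 6/2 = 3.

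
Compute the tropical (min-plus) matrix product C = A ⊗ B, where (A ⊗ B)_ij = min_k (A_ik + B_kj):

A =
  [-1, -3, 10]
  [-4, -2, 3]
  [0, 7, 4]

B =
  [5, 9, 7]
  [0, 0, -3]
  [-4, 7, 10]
A ⊗ B =
  [-3, -3, -6]
  [-2, -2, -5]
  [0, 7, 4]

Apply the min-plus product entry-by-entry:
  C[0][0] = min over k of (A[0][0] + B[0][0] = -1 + 5 = 4, A[0][1] + B[1][0] = -3 + 0 = -3, A[0][2] + B[2][0] = 10 + -4 = 6) = -3 (attained at k = 1)
  C[0][1] = min over k of (A[0][0] + B[0][1] = -1 + 9 = 8, A[0][1] + B[1][1] = -3 + 0 = -3, A[0][2] + B[2][1] = 10 + 7 = 17) = -3 (attained at k = 1)
  C[0][2] = min over k of (A[0][0] + B[0][2] = -1 + 7 = 6, A[0][1] + B[1][2] = -3 + -3 = -6, A[0][2] + B[2][2] = 10 + 10 = 20) = -6 (attained at k = 1)
  C[1][0] = min over k of (A[1][0] + B[0][0] = -4 + 5 = 1, A[1][1] + B[1][0] = -2 + 0 = -2, A[1][2] + B[2][0] = 3 + -4 = -1) = -2 (attained at k = 1)
  C[1][1] = min over k of (A[1][0] + B[0][1] = -4 + 9 = 5, A[1][1] + B[1][1] = -2 + 0 = -2, A[1][2] + B[2][1] = 3 + 7 = 10) = -2 (attained at k = 1)
  C[1][2] = min over k of (A[1][0] + B[0][2] = -4 + 7 = 3, A[1][1] + B[1][2] = -2 + -3 = -5, A[1][2] + B[2][2] = 3 + 10 = 13) = -5 (attained at k = 1)
  C[2][0] = min over k of (A[2][0] + B[0][0] = 0 + 5 = 5, A[2][1] + B[1][0] = 7 + 0 = 7, A[2][2] + B[2][0] = 4 + -4 = 0) = 0 (attained at k = 2)
  C[2][1] = min over k of (A[2][0] + B[0][1] = 0 + 9 = 9, A[2][1] + B[1][1] = 7 + 0 = 7, A[2][2] + B[2][1] = 4 + 7 = 11) = 7 (attained at k = 1)
  C[2][2] = min over k of (A[2][0] + B[0][2] = 0 + 7 = 7, A[2][1] + B[1][2] = 7 + -3 = 4, A[2][2] + B[2][2] = 4 + 10 = 14) = 4 (attained at k = 1)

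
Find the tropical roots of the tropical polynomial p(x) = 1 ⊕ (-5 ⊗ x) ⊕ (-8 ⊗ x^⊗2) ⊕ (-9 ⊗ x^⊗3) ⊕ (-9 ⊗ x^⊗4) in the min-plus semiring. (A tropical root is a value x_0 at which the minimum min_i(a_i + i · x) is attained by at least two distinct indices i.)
Roots: {0, 1, 3, 6}

Each tropical root is a break point of the lower envelope of the lines y = a_i + i · x (there are 5 lines, with slopes 0, 1, ..., 4). Only the lines that attain the minimum somewhere contribute to roots; other lines are dominated. Here the surviving (envelope) indices are i = 4, i = 3, i = 2, i = 1, i = 0.
Intersections between consecutive envelope lines give the roots: for adjacent envelope indices i < j the intersection is x = (a_i − a_j) / (j − i). Reading off the sorted break points: {0, 1, 3, 6}.
Verification: at each break x_0, at least two indices attain the minimum of min_i(a_i + i · x_0).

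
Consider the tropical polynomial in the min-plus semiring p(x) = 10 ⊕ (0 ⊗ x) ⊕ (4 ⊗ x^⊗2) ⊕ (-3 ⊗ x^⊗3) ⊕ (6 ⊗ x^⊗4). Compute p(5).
p(5) = 5

A tropical monomial a ⊗ x^⊗i evaluates to a + i · x. Evaluating each term at x = 5:
  Term 0 contributes 10 + 0 · 5 = 10
  Term 1 contributes 0 + 1 · 5 = 5
  Term 2 contributes 4 + 2 · 5 = 14
  Term 3 contributes -3 + 3 · 5 = 12
  Term 4 contributes 6 + 4 · 5 = 26
p(5) = ⊕ of these = min[10, 5, 14, 12, 26] = 5.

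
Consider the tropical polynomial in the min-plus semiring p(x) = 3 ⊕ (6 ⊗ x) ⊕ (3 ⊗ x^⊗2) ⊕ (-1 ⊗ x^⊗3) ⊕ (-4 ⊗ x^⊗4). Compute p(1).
p(1) = 0

A tropical monomial a ⊗ x^⊗i evaluates to a + i · x. Evaluating each term at x = 1:
  Term 0 contributes 3 + 0 · 1 = 3
  Term 1 contributes 6 + 1 · 1 = 7
  Term 2 contributes 3 + 2 · 1 = 5
  Term 3 contributes -1 + 3 · 1 = 2
  Term 4 contributes -4 + 4 · 1 = 0
p(1) = ⊕ of these = min[3, 7, 5, 2, 0] = 0.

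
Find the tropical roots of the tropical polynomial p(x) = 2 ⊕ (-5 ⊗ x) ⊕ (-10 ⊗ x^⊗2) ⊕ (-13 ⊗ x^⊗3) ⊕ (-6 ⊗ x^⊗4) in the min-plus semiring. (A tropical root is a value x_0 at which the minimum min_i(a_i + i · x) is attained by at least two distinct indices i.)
Roots: {-7, 3, 5, 7}

Each tropical root is a break point of the lower envelope of the lines y = a_i + i · x (there are 5 lines, with slopes 0, 1, ..., 4). Only the lines that attain the minimum somewhere contribute to roots; other lines are dominated. Here the surviving (envelope) indices are i = 4, i = 3, i = 2, i = 1, i = 0.
Intersections between consecutive envelope lines give the roots: for adjacent envelope indices i < j the intersection is x = (a_i − a_j) / (j − i). Reading off the sorted break points: {-7, 3, 5, 7}.
Verification: at each break x_0, at least two indices attain the minimum of min_i(a_i + i · x_0).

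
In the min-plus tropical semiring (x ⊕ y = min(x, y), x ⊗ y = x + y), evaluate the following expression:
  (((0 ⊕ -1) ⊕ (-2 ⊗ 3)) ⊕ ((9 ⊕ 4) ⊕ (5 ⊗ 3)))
(((0 ⊕ -1) ⊕ (-2 ⊗ 3)) ⊕ ((9 ⊕ 4) ⊕ (5 ⊗ 3))) = -1

Expand innermost to outermost. Recall ⊕ takes the minimum of its arguments and ⊗ takes their sum. Working out the expression (((0 ⊕ -1) ⊕ (-2 ⊗ 3)) ⊕ ((9 ⊕ 4) ⊕ (5 ⊗ 3))) gives -1.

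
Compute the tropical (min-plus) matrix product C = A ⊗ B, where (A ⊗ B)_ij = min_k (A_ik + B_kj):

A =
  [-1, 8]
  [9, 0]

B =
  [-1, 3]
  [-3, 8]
A ⊗ B =
  [-2, 2]
  [-3, 8]

Apply the min-plus product entry-by-entry:
  C[0][0] = min over k of (A[0][0] + B[0][0] = -1 + -1 = -2, A[0][1] + B[1][0] = 8 + -3 = 5) = -2 (attained at k = 0)
  C[0][1] = min over k of (A[0][0] + B[0][1] = -1 + 3 = 2, A[0][1] + B[1][1] = 8 + 8 = 16) = 2 (attained at k = 0)
  C[1][0] = min over k of (A[1][0] + B[0][0] = 9 + -1 = 8, A[1][1] + B[1][0] = 0 + -3 = -3) = -3 (attained at k = 1)
  C[1][1] = min over k of (A[1][0] + B[0][1] = 9 + 3 = 12, A[1][1] + B[1][1] = 0 + 8 = 8) = 8 (attained at k = 1)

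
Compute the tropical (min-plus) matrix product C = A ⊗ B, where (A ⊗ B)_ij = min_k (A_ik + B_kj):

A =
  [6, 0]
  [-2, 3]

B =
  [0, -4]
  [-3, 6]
A ⊗ B =
  [-3, 2]
  [-2, -6]

Apply the min-plus product entry-by-entry:
  C[0][0] = min over k of (A[0][0] + B[0][0] = 6 + 0 = 6, A[0][1] + B[1][0] = 0 + -3 = -3) = -3 (attained at k = 1)
  C[0][1] = min over k of (A[0][0] + B[0][1] = 6 + -4 = 2, A[0][1] + B[1][1] = 0 + 6 = 6) = 2 (attained at k = 0)
  C[1][0] = min over k of (A[1][0] + B[0][0] = -2 + 0 = -2, A[1][1] + B[1][0] = 3 + -3 = 0) = -2 (attained at k = 0)
  C[1][1] = min over k of (A[1][0] + B[0][1] = -2 + -4 = -6, A[1][1] + B[1][1] = 3 + 6 = 9) = -6 (attained at k = 0)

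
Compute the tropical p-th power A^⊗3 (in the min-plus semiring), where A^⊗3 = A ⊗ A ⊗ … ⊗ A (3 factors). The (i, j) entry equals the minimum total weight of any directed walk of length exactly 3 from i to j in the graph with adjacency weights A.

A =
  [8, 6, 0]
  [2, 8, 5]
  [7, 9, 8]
A^⊗3 =
  [11, 13, 7]
  [9, 11, 10]
  [14, 16, 11]

Each entry (A^⊗3)_ij equals the minimum over all length-3 walks i = v_0 → v_1 → … → v_3 = j of Σ_t A[v_t][v_{t+1}]. For example, for (i, j) = (0, 2) we minimise over 9 possible intermediate vertex sequences; the minimum is 7, attained along the walk 0 → 2 → 0 → 2.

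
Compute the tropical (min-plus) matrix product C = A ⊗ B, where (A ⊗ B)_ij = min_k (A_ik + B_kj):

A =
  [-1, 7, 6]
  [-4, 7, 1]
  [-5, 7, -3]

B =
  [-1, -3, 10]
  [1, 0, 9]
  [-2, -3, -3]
A ⊗ B =
  [-2, -4, 3]
  [-5, -7, -2]
  [-6, -8, -6]

Apply the min-plus product entry-by-entry:
  C[0][0] = min over k of (A[0][0] + B[0][0] = -1 + -1 = -2, A[0][1] + B[1][0] = 7 + 1 = 8, A[0][2] + B[2][0] = 6 + -2 = 4) = -2 (attained at k = 0)
  C[0][1] = min over k of (A[0][0] + B[0][1] = -1 + -3 = -4, A[0][1] + B[1][1] = 7 + 0 = 7, A[0][2] + B[2][1] = 6 + -3 = 3) = -4 (attained at k = 0)
  C[0][2] = min over k of (A[0][0] + B[0][2] = -1 + 10 = 9, A[0][1] + B[1][2] = 7 + 9 = 16, A[0][2] + B[2][2] = 6 + -3 = 3) = 3 (attained at k = 2)
  C[1][0] = min over k of (A[1][0] + B[0][0] = -4 + -1 = -5, A[1][1] + B[1][0] = 7 + 1 = 8, A[1][2] + B[2][0] = 1 + -2 = -1) = -5 (attained at k = 0)
  C[1][1] = min over k of (A[1][0] + B[0][1] = -4 + -3 = -7, A[1][1] + B[1][1] = 7 + 0 = 7, A[1][2] + B[2][1] = 1 + -3 = -2) = -7 (attained at k = 0)
  C[1][2] = min over k of (A[1][0] + B[0][2] = -4 + 10 = 6, A[1][1] + B[1][2] = 7 + 9 = 16, A[1][2] + B[2][2] = 1 + -3 = -2) = -2 (attained at k = 2)
  C[2][0] = min over k of (A[2][0] + B[0][0] = -5 + -1 = -6, A[2][1] + B[1][0] = 7 + 1 = 8, A[2][2] + B[2][0] = -3 + -2 = -5) = -6 (attained at k = 0)
  C[2][1] = min over k of (A[2][0] + B[0][1] = -5 + -3 = -8, A[2][1] + B[1][1] = 7 + 0 = 7, A[2][2] + B[2][1] = -3 + -3 = -6) = -8 (attained at k = 0)
  C[2][2] = min over k of (A[2][0] + B[0][2] = -5 + 10 = 5, A[2][1] + B[1][2] = 7 + 9 = 16, A[2][2] + B[2][2] = -3 + -3 = -6) = -6 (attained at k = 2)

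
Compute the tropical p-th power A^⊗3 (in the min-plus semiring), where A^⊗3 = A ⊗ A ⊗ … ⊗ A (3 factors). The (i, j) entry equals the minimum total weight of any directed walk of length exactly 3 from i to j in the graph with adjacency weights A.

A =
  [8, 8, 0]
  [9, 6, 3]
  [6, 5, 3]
A^⊗3 =
  [9, 8, 6]
  [12, 11, 9]
  [12, 11, 9]

Each entry (A^⊗3)_ij equals the minimum over all length-3 walks i = v_0 → v_1 → … → v_3 = j of Σ_t A[v_t][v_{t+1}]. For example, for (i, j) = (0, 2) we minimise over 9 possible intermediate vertex sequences; the minimum is 6, attained along the walk 0 → 2 → 0 → 2.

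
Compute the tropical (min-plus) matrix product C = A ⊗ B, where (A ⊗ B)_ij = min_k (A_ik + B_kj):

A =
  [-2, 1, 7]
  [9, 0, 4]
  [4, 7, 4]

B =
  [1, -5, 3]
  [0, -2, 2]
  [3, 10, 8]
A ⊗ B =
  [-1, -7, 1]
  [0, -2, 2]
  [5, -1, 7]

Apply the min-plus product entry-by-entry:
  C[0][0] = min over k of (A[0][0] + B[0][0] = -2 + 1 = -1, A[0][1] + B[1][0] = 1 + 0 = 1, A[0][2] + B[2][0] = 7 + 3 = 10) = -1 (attained at k = 0)
  C[0][1] = min over k of (A[0][0] + B[0][1] = -2 + -5 = -7, A[0][1] + B[1][1] = 1 + -2 = -1, A[0][2] + B[2][1] = 7 + 10 = 17) = -7 (attained at k = 0)
  C[0][2] = min over k of (A[0][0] + B[0][2] = -2 + 3 = 1, A[0][1] + B[1][2] = 1 + 2 = 3, A[0][2] + B[2][2] = 7 + 8 = 15) = 1 (attained at k = 0)
  C[1][0] = min over k of (A[1][0] + B[0][0] = 9 + 1 = 10, A[1][1] + B[1][0] = 0 + 0 = 0, A[1][2] + B[2][0] = 4 + 3 = 7) = 0 (attained at k = 1)
  C[1][1] = min over k of (A[1][0] + B[0][1] = 9 + -5 = 4, A[1][1] + B[1][1] = 0 + -2 = -2, A[1][2] + B[2][1] = 4 + 10 = 14) = -2 (attained at k = 1)
  C[1][2] = min over k of (A[1][0] + B[0][2] = 9 + 3 = 12, A[1][1] + B[1][2] = 0 + 2 = 2, A[1][2] + B[2][2] = 4 + 8 = 12) = 2 (attained at k = 1)
  C[2][0] = min over k of (A[2][0] + B[0][0] = 4 + 1 = 5, A[2][1] + B[1][0] = 7 + 0 = 7, A[2][2] + B[2][0] = 4 + 3 = 7) = 5 (attained at k = 0)
  C[2][1] = min over k of (A[2][0] + B[0][1] = 4 + -5 = -1, A[2][1] + B[1][1] = 7 + -2 = 5, A[2][2] + B[2][1] = 4 + 10 = 14) = -1 (attained at k = 0)
  C[2][2] = min over k of (A[2][0] + B[0][2] = 4 + 3 = 7, A[2][1] + B[1][2] = 7 + 2 = 9, A[2][2] + B[2][2] = 4 + 8 = 12) = 7 (attained at k = 0)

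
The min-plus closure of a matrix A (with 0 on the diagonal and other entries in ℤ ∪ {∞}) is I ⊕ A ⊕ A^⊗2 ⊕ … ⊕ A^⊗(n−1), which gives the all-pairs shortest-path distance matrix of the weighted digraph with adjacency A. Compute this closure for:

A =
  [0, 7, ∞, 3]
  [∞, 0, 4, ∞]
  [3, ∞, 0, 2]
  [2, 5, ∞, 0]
Closure =
  [0, 7, 11, 3]
  [7, 0, 4, 6]
  [3, 7, 0, 2]
  [2, 5, 9, 0]

This is the Floyd-Warshall all-pairs shortest-path computation. For each intermediate vertex k = 0, 1, …, 3, update dist[i][j] ← min(dist[i][j], dist[i][k] + dist[k][j]). The final matrix gives, for each (i, j), the minimum total weight of any directed path from i to j (possibly empty when i = j).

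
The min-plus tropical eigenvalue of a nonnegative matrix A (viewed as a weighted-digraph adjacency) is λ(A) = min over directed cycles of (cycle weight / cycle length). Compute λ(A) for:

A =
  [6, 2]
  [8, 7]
λ(A) = 5

Enumerate directed cycles and compute their means (weight / length). Sample:
  cycle 0 → 0: weight = 6, length = 1, mean = 6/1 ≈ 6.000
  cycle 1 → 1: weight = 7, length = 1, mean = 7/1 ≈ 7.000
  cycle 0 → 1 → 0: weight = 10, length = 2, mean = 10/2 ≈ 5.000
  cycle 1 → 0 → 1: weight = 10, length = 2, mean = 10/2 ≈ 5.000
Minimum mean = 5.000, attained e.g. along the cycle 0 → 1 → 0 with weight 10 and length 2. So λ(A) = 10/2 = 5.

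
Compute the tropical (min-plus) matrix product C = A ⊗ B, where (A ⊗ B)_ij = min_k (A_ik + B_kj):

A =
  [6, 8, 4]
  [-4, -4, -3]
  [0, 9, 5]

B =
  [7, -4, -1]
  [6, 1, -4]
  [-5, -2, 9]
A ⊗ B =
  [-1, 2, 4]
  [-8, -8, -8]
  [0, -4, -1]

Apply the min-plus product entry-by-entry:
  C[0][0] = min over k of (A[0][0] + B[0][0] = 6 + 7 = 13, A[0][1] + B[1][0] = 8 + 6 = 14, A[0][2] + B[2][0] = 4 + -5 = -1) = -1 (attained at k = 2)
  C[0][1] = min over k of (A[0][0] + B[0][1] = 6 + -4 = 2, A[0][1] + B[1][1] = 8 + 1 = 9, A[0][2] + B[2][1] = 4 + -2 = 2) = 2 (attained at k = 0)
  C[0][2] = min over k of (A[0][0] + B[0][2] = 6 + -1 = 5, A[0][1] + B[1][2] = 8 + -4 = 4, A[0][2] + B[2][2] = 4 + 9 = 13) = 4 (attained at k = 1)
  C[1][0] = min over k of (A[1][0] + B[0][0] = -4 + 7 = 3, A[1][1] + B[1][0] = -4 + 6 = 2, A[1][2] + B[2][0] = -3 + -5 = -8) = -8 (attained at k = 2)
  C[1][1] = min over k of (A[1][0] + B[0][1] = -4 + -4 = -8, A[1][1] + B[1][1] = -4 + 1 = -3, A[1][2] + B[2][1] = -3 + -2 = -5) = -8 (attained at k = 0)
  C[1][2] = min over k of (A[1][0] + B[0][2] = -4 + -1 = -5, A[1][1] + B[1][2] = -4 + -4 = -8, A[1][2] + B[2][2] = -3 + 9 = 6) = -8 (attained at k = 1)
  C[2][0] = min over k of (A[2][0] + B[0][0] = 0 + 7 = 7, A[2][1] + B[1][0] = 9 + 6 = 15, A[2][2] + B[2][0] = 5 + -5 = 0) = 0 (attained at k = 2)
  C[2][1] = min over k of (A[2][0] + B[0][1] = 0 + -4 = -4, A[2][1] + B[1][1] = 9 + 1 = 10, A[2][2] + B[2][1] = 5 + -2 = 3) = -4 (attained at k = 0)
  C[2][2] = min over k of (A[2][0] + B[0][2] = 0 + -1 = -1, A[2][1] + B[1][2] = 9 + -4 = 5, A[2][2] + B[2][2] = 5 + 9 = 14) = -1 (attained at k = 0)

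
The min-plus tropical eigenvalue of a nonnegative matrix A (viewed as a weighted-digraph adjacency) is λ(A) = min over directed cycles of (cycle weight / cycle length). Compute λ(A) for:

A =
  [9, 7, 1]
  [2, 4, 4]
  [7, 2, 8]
λ(A) = 5/3

Enumerate directed cycles and compute their means (weight / length). Sample:
  cycle 0 → 0: weight = 9, length = 1, mean = 9/1 ≈ 9.000
  cycle 1 → 1: weight = 4, length = 1, mean = 4/1 ≈ 4.000
  cycle 2 → 2: weight = 8, length = 1, mean = 8/1 ≈ 8.000
  cycle 0 → 1 → 0: weight = 9, length = 2, mean = 9/2 ≈ 4.500
  cycle 0 → 2 → 0: weight = 8, length = 2, mean = 8/2 ≈ 4.000
  cycle 1 → 0 → 1: weight = 9, length = 2, mean = 9/2 ≈ 4.500
Minimum mean = 1.667, attained e.g. along the cycle 0 → 2 → 1 → 0 with weight 5 and length 3. So λ(A) = 5/3 = 5/3.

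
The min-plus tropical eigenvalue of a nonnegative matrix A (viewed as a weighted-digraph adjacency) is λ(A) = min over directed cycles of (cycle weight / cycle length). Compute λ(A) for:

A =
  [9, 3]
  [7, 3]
λ(A) = 3

Enumerate directed cycles and compute their means (weight / length). Sample:
  cycle 0 → 0: weight = 9, length = 1, mean = 9/1 ≈ 9.000
  cycle 1 → 1: weight = 3, length = 1, mean = 3/1 ≈ 3.000
  cycle 0 → 1 → 0: weight = 10, length = 2, mean = 10/2 ≈ 5.000
  cycle 1 → 0 → 1: weight = 10, length = 2, mean = 10/2 ≈ 5.000
Minimum mean = 3.000, attained e.g. along the cycle 1 → 1 with weight 3 and length 1. So λ(A) = 3/1 = 3.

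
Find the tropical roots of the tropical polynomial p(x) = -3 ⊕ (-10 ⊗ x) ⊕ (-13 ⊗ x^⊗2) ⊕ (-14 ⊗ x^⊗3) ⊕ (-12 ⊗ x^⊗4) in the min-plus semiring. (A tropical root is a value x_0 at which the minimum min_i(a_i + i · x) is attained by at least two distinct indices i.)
Roots: {-2, 1, 3, 7}

Each tropical root is a break point of the lower envelope of the lines y = a_i + i · x (there are 5 lines, with slopes 0, 1, ..., 4). Only the lines that attain the minimum somewhere contribute to roots; other lines are dominated. Here the surviving (envelope) indices are i = 4, i = 3, i = 2, i = 1, i = 0.
Intersections between consecutive envelope lines give the roots: for adjacent envelope indices i < j the intersection is x = (a_i − a_j) / (j − i). Reading off the sorted break points: {-2, 1, 3, 7}.
Verification: at each break x_0, at least two indices attain the minimum of min_i(a_i + i · x_0).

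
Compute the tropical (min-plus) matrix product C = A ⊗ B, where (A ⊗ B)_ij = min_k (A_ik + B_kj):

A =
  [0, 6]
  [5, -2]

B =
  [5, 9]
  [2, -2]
A ⊗ B =
  [5, 4]
  [0, -4]

Apply the min-plus product entry-by-entry:
  C[0][0] = min over k of (A[0][0] + B[0][0] = 0 + 5 = 5, A[0][1] + B[1][0] = 6 + 2 = 8) = 5 (attained at k = 0)
  C[0][1] = min over k of (A[0][0] + B[0][1] = 0 + 9 = 9, A[0][1] + B[1][1] = 6 + -2 = 4) = 4 (attained at k = 1)
  C[1][0] = min over k of (A[1][0] + B[0][0] = 5 + 5 = 10, A[1][1] + B[1][0] = -2 + 2 = 0) = 0 (attained at k = 1)
  C[1][1] = min over k of (A[1][0] + B[0][1] = 5 + 9 = 14, A[1][1] + B[1][1] = -2 + -2 = -4) = -4 (attained at k = 1)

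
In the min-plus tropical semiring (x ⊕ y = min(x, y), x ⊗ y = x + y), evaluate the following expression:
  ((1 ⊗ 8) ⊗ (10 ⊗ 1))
((1 ⊗ 8) ⊗ (10 ⊗ 1)) = 20

Expand innermost to outermost. Recall ⊕ takes the minimum of its arguments and ⊗ takes their sum. Working out the expression ((1 ⊗ 8) ⊗ (10 ⊗ 1)) gives 20.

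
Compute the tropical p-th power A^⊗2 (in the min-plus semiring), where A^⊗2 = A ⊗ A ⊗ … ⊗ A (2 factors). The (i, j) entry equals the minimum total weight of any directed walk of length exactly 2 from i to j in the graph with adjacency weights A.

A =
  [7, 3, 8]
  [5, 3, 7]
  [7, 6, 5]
A^⊗2 =
  [8, 6, 10]
  [8, 6, 10]
  [11, 9, 10]

Each entry (A^⊗2)_ij equals the minimum over all length-2 walks i = v_0 → v_1 → … → v_2 = j of Σ_t A[v_t][v_{t+1}]. For example, for (i, j) = (0, 2) we minimise over 3 possible intermediate vertex sequences; the minimum is 10, attained along the walk 0 → 1 → 2.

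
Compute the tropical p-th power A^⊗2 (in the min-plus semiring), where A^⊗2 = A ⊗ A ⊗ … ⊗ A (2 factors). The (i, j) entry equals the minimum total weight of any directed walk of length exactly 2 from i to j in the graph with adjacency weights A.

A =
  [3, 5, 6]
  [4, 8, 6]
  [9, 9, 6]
A^⊗2 =
  [6, 8, 9]
  [7, 9, 10]
  [12, 14, 12]

Each entry (A^⊗2)_ij equals the minimum over all length-2 walks i = v_0 → v_1 → … → v_2 = j of Σ_t A[v_t][v_{t+1}]. For example, for (i, j) = (0, 2) we minimise over 3 possible intermediate vertex sequences; the minimum is 9, attained along the walk 0 → 0 → 2.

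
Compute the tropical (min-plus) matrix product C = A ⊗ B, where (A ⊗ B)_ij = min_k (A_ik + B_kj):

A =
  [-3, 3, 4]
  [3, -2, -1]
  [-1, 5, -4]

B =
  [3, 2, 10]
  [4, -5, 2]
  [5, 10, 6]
A ⊗ B =
  [0, -2, 5]
  [2, -7, 0]
  [1, 0, 2]

Apply the min-plus product entry-by-entry:
  C[0][0] = min over k of (A[0][0] + B[0][0] = -3 + 3 = 0, A[0][1] + B[1][0] = 3 + 4 = 7, A[0][2] + B[2][0] = 4 + 5 = 9) = 0 (attained at k = 0)
  C[0][1] = min over k of (A[0][0] + B[0][1] = -3 + 2 = -1, A[0][1] + B[1][1] = 3 + -5 = -2, A[0][2] + B[2][1] = 4 + 10 = 14) = -2 (attained at k = 1)
  C[0][2] = min over k of (A[0][0] + B[0][2] = -3 + 10 = 7, A[0][1] + B[1][2] = 3 + 2 = 5, A[0][2] + B[2][2] = 4 + 6 = 10) = 5 (attained at k = 1)
  C[1][0] = min over k of (A[1][0] + B[0][0] = 3 + 3 = 6, A[1][1] + B[1][0] = -2 + 4 = 2, A[1][2] + B[2][0] = -1 + 5 = 4) = 2 (attained at k = 1)
  C[1][1] = min over k of (A[1][0] + B[0][1] = 3 + 2 = 5, A[1][1] + B[1][1] = -2 + -5 = -7, A[1][2] + B[2][1] = -1 + 10 = 9) = -7 (attained at k = 1)
  C[1][2] = min over k of (A[1][0] + B[0][2] = 3 + 10 = 13, A[1][1] + B[1][2] = -2 + 2 = 0, A[1][2] + B[2][2] = -1 + 6 = 5) = 0 (attained at k = 1)
  C[2][0] = min over k of (A[2][0] + B[0][0] = -1 + 3 = 2, A[2][1] + B[1][0] = 5 + 4 = 9, A[2][2] + B[2][0] = -4 + 5 = 1) = 1 (attained at k = 2)
  C[2][1] = min over k of (A[2][0] + B[0][1] = -1 + 2 = 1, A[2][1] + B[1][1] = 5 + -5 = 0, A[2][2] + B[2][1] = -4 + 10 = 6) = 0 (attained at k = 1)
  C[2][2] = min over k of (A[2][0] + B[0][2] = -1 + 10 = 9, A[2][1] + B[1][2] = 5 + 2 = 7, A[2][2] + B[2][2] = -4 + 6 = 2) = 2 (attained at k = 2)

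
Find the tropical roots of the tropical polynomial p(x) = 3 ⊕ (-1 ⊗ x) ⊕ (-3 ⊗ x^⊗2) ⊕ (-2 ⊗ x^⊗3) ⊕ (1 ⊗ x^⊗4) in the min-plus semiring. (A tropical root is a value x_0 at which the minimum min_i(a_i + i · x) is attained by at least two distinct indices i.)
Roots: {-3, -1, 2, 4}

Each tropical root is a break point of the lower envelope of the lines y = a_i + i · x (there are 5 lines, with slopes 0, 1, ..., 4). Only the lines that attain the minimum somewhere contribute to roots; other lines are dominated. Here the surviving (envelope) indices are i = 4, i = 3, i = 2, i = 1, i = 0.
Intersections between consecutive envelope lines give the roots: for adjacent envelope indices i < j the intersection is x = (a_i − a_j) / (j − i). Reading off the sorted break points: {-3, -1, 2, 4}.
Verification: at each break x_0, at least two indices attain the minimum of min_i(a_i + i · x_0).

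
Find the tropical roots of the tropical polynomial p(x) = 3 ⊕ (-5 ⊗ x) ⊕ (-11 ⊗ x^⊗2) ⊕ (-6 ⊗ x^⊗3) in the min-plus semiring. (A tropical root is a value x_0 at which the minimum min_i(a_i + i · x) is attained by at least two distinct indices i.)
Roots: {-5, 6, 8}

Each tropical root is a break point of the lower envelope of the lines y = a_i + i · x (there are 4 lines, with slopes 0, 1, ..., 3). Only the lines that attain the minimum somewhere contribute to roots; other lines are dominated. Here the surviving (envelope) indices are i = 3, i = 2, i = 1, i = 0.
Intersections between consecutive envelope lines give the roots: for adjacent envelope indices i < j the intersection is x = (a_i − a_j) / (j − i). Reading off the sorted break points: {-5, 6, 8}.
Verification: at each break x_0, at least two indices attain the minimum of min_i(a_i + i · x_0).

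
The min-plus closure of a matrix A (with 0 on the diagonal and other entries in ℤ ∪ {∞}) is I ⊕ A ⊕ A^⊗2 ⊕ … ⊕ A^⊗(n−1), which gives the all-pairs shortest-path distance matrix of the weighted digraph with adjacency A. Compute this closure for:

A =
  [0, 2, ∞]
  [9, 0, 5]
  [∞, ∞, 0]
Closure =
  [0, 2, 7]
  [9, 0, 5]
  [∞, ∞, 0]

This is the Floyd-Warshall all-pairs shortest-path computation. For each intermediate vertex k = 0, 1, …, 2, update dist[i][j] ← min(dist[i][j], dist[i][k] + dist[k][j]). The final matrix gives, for each (i, j), the minimum total weight of any directed path from i to j (possibly empty when i = j).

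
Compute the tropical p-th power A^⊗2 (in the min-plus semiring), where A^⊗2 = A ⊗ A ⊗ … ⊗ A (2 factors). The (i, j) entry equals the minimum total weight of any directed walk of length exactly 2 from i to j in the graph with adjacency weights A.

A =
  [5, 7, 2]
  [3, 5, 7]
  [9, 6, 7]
A^⊗2 =
  [10, 8, 7]
  [8, 10, 5]
  [9, 11, 11]

Each entry (A^⊗2)_ij equals the minimum over all length-2 walks i = v_0 → v_1 → … → v_2 = j of Σ_t A[v_t][v_{t+1}]. For example, for (i, j) = (0, 2) we minimise over 3 possible intermediate vertex sequences; the minimum is 7, attained along the walk 0 → 0 → 2.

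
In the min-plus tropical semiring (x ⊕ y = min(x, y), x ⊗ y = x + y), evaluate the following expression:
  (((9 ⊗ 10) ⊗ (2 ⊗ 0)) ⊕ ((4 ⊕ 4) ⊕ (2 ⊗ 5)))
(((9 ⊗ 10) ⊗ (2 ⊗ 0)) ⊕ ((4 ⊕ 4) ⊕ (2 ⊗ 5))) = 4

Expand innermost to outermost. Recall ⊕ takes the minimum of its arguments and ⊗ takes their sum. Working out the expression (((9 ⊗ 10) ⊗ (2 ⊗ 0)) ⊕ ((4 ⊕ 4) ⊕ (2 ⊗ 5))) gives 4.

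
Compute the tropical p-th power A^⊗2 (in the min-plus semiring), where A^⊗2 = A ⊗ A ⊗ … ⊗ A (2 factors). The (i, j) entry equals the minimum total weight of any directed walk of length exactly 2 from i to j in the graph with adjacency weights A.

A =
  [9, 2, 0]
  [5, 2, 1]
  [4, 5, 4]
A^⊗2 =
  [4, 4, 3]
  [5, 4, 3]
  [8, 6, 4]

Each entry (A^⊗2)_ij equals the minimum over all length-2 walks i = v_0 → v_1 → … → v_2 = j of Σ_t A[v_t][v_{t+1}]. For example, for (i, j) = (0, 2) we minimise over 3 possible intermediate vertex sequences; the minimum is 3, attained along the walk 0 → 1 → 2.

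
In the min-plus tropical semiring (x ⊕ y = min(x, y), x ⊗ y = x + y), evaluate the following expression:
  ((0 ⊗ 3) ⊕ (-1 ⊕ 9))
((0 ⊗ 3) ⊕ (-1 ⊕ 9)) = -1

Expand innermost to outermost. Recall ⊕ takes the minimum of its arguments and ⊗ takes their sum. Working out the expression ((0 ⊗ 3) ⊕ (-1 ⊕ 9)) gives -1.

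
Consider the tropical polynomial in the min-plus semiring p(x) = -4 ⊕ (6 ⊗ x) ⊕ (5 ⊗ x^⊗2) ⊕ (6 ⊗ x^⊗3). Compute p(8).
p(8) = -4

A tropical monomial a ⊗ x^⊗i evaluates to a + i · x. Evaluating each term at x = 8:
  Term 0 contributes -4 + 0 · 8 = -4
  Term 1 contributes 6 + 1 · 8 = 14
  Term 2 contributes 5 + 2 · 8 = 21
  Term 3 contributes 6 + 3 · 8 = 30
p(8) = ⊕ of these = min[-4, 14, 21, 30] = -4.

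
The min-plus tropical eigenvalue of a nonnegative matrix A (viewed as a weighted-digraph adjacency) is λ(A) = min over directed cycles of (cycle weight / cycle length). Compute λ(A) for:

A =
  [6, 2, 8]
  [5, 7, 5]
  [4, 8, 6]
λ(A) = 7/2

Enumerate directed cycles and compute their means (weight / length). Sample:
  cycle 0 → 0: weight = 6, length = 1, mean = 6/1 ≈ 6.000
  cycle 1 → 1: weight = 7, length = 1, mean = 7/1 ≈ 7.000
  cycle 2 → 2: weight = 6, length = 1, mean = 6/1 ≈ 6.000
  cycle 0 → 1 → 0: weight = 7, length = 2, mean = 7/2 ≈ 3.500
  cycle 0 → 2 → 0: weight = 12, length = 2, mean = 12/2 ≈ 6.000
  cycle 1 → 0 → 1: weight = 7, length = 2, mean = 7/2 ≈ 3.500
Minimum mean = 3.500, attained e.g. along the cycle 0 → 1 → 0 with weight 7 and length 2. So λ(A) = 7/2 = 7/2.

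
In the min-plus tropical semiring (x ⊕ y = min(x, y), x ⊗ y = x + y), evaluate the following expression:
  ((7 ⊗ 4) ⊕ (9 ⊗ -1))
((7 ⊗ 4) ⊕ (9 ⊗ -1)) = 8

Expand innermost to outermost. Recall ⊕ takes the minimum of its arguments and ⊗ takes their sum. Working out the expression ((7 ⊗ 4) ⊕ (9 ⊗ -1)) gives 8.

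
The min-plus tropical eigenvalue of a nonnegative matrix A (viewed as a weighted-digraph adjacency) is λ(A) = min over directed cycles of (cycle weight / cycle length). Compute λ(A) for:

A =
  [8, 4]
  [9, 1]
λ(A) = 1

Enumerate directed cycles and compute their means (weight / length). Sample:
  cycle 0 → 0: weight = 8, length = 1, mean = 8/1 ≈ 8.000
  cycle 1 → 1: weight = 1, length = 1, mean = 1/1 ≈ 1.000
  cycle 0 → 1 → 0: weight = 13, length = 2, mean = 13/2 ≈ 6.500
  cycle 1 → 0 → 1: weight = 13, length = 2, mean = 13/2 ≈ 6.500
Minimum mean = 1.000, attained e.g. along the cycle 1 → 1 with weight 1 and length 1. So λ(A) = 1/1 = 1.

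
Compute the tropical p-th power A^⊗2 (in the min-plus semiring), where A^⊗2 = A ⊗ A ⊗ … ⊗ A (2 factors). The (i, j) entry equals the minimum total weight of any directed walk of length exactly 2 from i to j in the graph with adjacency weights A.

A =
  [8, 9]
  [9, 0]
A^⊗2 =
  [16, 9]
  [9, 0]

Each entry (A^⊗2)_ij equals the minimum over all length-2 walks i = v_0 → v_1 → … → v_2 = j of Σ_t A[v_t][v_{t+1}]. For example, for (i, j) = (0, 1) we minimise over 2 possible intermediate vertex sequences; the minimum is 9, attained along the walk 0 → 1 → 1.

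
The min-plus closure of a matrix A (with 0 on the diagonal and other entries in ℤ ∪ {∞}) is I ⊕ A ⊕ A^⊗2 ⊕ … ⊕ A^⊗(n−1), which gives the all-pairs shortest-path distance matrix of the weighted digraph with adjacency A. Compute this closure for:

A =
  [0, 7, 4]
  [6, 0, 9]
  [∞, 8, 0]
Closure =
  [0, 7, 4]
  [6, 0, 9]
  [14, 8, 0]

This is the Floyd-Warshall all-pairs shortest-path computation. For each intermediate vertex k = 0, 1, …, 2, update dist[i][j] ← min(dist[i][j], dist[i][k] + dist[k][j]). The final matrix gives, for each (i, j), the minimum total weight of any directed path from i to j (possibly empty when i = j).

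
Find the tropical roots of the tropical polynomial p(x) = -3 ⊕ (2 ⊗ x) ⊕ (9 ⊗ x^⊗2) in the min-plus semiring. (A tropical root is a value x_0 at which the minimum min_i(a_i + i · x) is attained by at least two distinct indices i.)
Roots: {-7, -5}

Each tropical root is a break point of the lower envelope of the lines y = a_i + i · x (there are 3 lines, with slopes 0, 1, ..., 2). Only the lines that attain the minimum somewhere contribute to roots; other lines are dominated. Here the surviving (envelope) indices are i = 2, i = 1, i = 0.
Intersections between consecutive envelope lines give the roots: for adjacent envelope indices i < j the intersection is x = (a_i − a_j) / (j − i). Reading off the sorted break points: {-7, -5}.
Verification: at each break x_0, at least two indices attain the minimum of min_i(a_i + i · x_0).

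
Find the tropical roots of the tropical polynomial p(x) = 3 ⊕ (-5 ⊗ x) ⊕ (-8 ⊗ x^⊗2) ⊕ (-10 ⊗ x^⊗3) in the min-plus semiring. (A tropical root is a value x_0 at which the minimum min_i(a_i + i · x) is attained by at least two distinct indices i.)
Roots: {2, 3, 8}

Each tropical root is a break point of the lower envelope of the lines y = a_i + i · x (there are 4 lines, with slopes 0, 1, ..., 3). Only the lines that attain the minimum somewhere contribute to roots; other lines are dominated. Here the surviving (envelope) indices are i = 3, i = 2, i = 1, i = 0.
Intersections between consecutive envelope lines give the roots: for adjacent envelope indices i < j the intersection is x = (a_i − a_j) / (j − i). Reading off the sorted break points: {2, 3, 8}.
Verification: at each break x_0, at least two indices attain the minimum of min_i(a_i + i · x_0).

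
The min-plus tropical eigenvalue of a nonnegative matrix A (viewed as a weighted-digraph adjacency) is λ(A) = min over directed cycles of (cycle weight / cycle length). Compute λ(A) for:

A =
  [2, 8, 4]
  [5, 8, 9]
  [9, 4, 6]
λ(A) = 2

Enumerate directed cycles and compute their means (weight / length). Sample:
  cycle 0 → 0: weight = 2, length = 1, mean = 2/1 ≈ 2.000
  cycle 1 → 1: weight = 8, length = 1, mean = 8/1 ≈ 8.000
  cycle 2 → 2: weight = 6, length = 1, mean = 6/1 ≈ 6.000
  cycle 0 → 1 → 0: weight = 13, length = 2, mean = 13/2 ≈ 6.500
  cycle 0 → 2 → 0: weight = 13, length = 2, mean = 13/2 ≈ 6.500
  cycle 1 → 0 → 1: weight = 13, length = 2, mean = 13/2 ≈ 6.500
Minimum mean = 2.000, attained e.g. along the cycle 0 → 0 with weight 2 and length 1. So λ(A) = 2/1 = 2.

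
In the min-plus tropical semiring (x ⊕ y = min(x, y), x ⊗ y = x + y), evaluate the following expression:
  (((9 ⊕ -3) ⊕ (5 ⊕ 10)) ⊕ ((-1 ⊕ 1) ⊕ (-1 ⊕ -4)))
(((9 ⊕ -3) ⊕ (5 ⊕ 10)) ⊕ ((-1 ⊕ 1) ⊕ (-1 ⊕ -4))) = -4

Expand innermost to outermost. Recall ⊕ takes the minimum of its arguments and ⊗ takes their sum. Working out the expression (((9 ⊕ -3) ⊕ (5 ⊕ 10)) ⊕ ((-1 ⊕ 1) ⊕ (-1 ⊕ -4))) gives -4.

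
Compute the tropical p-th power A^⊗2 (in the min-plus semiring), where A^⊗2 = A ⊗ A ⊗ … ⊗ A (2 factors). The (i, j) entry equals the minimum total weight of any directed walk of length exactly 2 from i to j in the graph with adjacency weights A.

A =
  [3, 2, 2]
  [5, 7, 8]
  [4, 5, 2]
A^⊗2 =
  [6, 5, 4]
  [8, 7, 7]
  [6, 6, 4]

Each entry (A^⊗2)_ij equals the minimum over all length-2 walks i = v_0 → v_1 → … → v_2 = j of Σ_t A[v_t][v_{t+1}]. For example, for (i, j) = (0, 2) we minimise over 3 possible intermediate vertex sequences; the minimum is 4, attained along the walk 0 → 2 → 2.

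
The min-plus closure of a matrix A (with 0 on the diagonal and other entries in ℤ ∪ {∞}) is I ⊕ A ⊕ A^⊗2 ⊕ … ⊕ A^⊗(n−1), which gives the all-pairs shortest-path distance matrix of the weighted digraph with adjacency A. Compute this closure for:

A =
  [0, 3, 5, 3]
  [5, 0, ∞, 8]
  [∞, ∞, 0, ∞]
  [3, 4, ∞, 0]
Closure =
  [0, 3, 5, 3]
  [5, 0, 10, 8]
  [∞, ∞, 0, ∞]
  [3, 4, 8, 0]

This is the Floyd-Warshall all-pairs shortest-path computation. For each intermediate vertex k = 0, 1, …, 3, update dist[i][j] ← min(dist[i][j], dist[i][k] + dist[k][j]). The final matrix gives, for each (i, j), the minimum total weight of any directed path from i to j (possibly empty when i = j).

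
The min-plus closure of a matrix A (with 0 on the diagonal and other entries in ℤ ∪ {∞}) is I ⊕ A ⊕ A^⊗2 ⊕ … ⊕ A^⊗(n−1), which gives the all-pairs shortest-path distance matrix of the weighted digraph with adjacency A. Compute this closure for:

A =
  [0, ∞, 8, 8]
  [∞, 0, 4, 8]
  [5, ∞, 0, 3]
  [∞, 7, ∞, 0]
Closure =
  [0, 15, 8, 8]
  [9, 0, 4, 7]
  [5, 10, 0, 3]
  [16, 7, 11, 0]

This is the Floyd-Warshall all-pairs shortest-path computation. For each intermediate vertex k = 0, 1, …, 3, update dist[i][j] ← min(dist[i][j], dist[i][k] + dist[k][j]). The final matrix gives, for each (i, j), the minimum total weight of any directed path from i to j (possibly empty when i = j).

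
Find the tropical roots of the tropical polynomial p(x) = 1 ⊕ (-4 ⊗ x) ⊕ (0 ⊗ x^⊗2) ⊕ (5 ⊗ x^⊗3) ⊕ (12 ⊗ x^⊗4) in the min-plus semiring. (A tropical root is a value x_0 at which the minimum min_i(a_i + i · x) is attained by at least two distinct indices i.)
Roots: {-7, -5, -4, 5}

Each tropical root is a break point of the lower envelope of the lines y = a_i + i · x (there are 5 lines, with slopes 0, 1, ..., 4). Only the lines that attain the minimum somewhere contribute to roots; other lines are dominated. Here the surviving (envelope) indices are i = 4, i = 3, i = 2, i = 1, i = 0.
Intersections between consecutive envelope lines give the roots: for adjacent envelope indices i < j the intersection is x = (a_i − a_j) / (j − i). Reading off the sorted break points: {-7, -5, -4, 5}.
Verification: at each break x_0, at least two indices attain the minimum of min_i(a_i + i · x_0).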